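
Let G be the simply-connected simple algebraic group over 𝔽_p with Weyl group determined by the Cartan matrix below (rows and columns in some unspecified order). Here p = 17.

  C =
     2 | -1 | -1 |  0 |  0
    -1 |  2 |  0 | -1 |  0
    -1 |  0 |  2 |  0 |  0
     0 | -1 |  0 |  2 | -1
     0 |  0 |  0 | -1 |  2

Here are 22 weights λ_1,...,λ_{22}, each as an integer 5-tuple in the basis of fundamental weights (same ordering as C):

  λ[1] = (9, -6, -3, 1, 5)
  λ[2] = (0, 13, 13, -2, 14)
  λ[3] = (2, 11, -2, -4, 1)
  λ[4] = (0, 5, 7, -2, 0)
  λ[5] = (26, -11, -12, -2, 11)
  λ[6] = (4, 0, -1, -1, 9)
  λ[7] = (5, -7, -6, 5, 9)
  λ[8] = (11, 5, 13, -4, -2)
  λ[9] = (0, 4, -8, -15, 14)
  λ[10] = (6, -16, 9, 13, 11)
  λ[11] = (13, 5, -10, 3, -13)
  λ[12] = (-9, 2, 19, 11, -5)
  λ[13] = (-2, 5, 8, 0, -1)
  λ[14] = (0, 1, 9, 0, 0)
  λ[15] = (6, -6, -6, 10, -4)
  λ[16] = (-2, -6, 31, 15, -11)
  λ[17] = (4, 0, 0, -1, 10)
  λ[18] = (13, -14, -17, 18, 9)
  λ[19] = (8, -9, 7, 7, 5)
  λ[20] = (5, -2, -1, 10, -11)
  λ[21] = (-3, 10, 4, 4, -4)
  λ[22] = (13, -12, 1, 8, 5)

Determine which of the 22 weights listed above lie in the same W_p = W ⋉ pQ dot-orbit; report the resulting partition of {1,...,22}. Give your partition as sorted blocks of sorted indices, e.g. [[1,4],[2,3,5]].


Dynkin diagram of C (from the 8 off-diagonal −1 entries): A_5.

Folding the 22 weights λ_j+ρ into Ā_17 (reps in the given 5-coord order):

    λ_1+ρ ↦ (3, 2, 2, 3, 3)
    λ_2+ρ ↦ (2, 9, 1, 2, 1)
    λ_3+ρ ↦ (2, 9, 1, 2, 1)
    λ_4+ρ ↦ (1, 5, 8, 1, 0)
    λ_5+ρ ↦ (5, 1, 0, 0, 10)
    λ_6+ρ ↦ (5, 1, 0, 0, 10)
    λ_7+ρ ↦ (5, 1, 0, 0, 10)
    λ_8+ρ ↦ (2, 9, 1, 2, 1)
    λ_9+ρ ↦ (1, 5, 8, 1, 0)
    λ_10+ρ ↦ (1, 5, 8, 1, 0)
    λ_11+ρ ↦ (3, 2, 2, 3, 3)
    λ_12+ρ ↦ (3, 2, 2, 3, 3)
    λ_13+ρ ↦ (1, 5, 8, 1, 0)
    λ_14+ρ ↦ (1, 2, 10, 1, 1)
    λ_15+ρ ↦ (3, 2, 2, 3, 3)
    λ_16+ρ ↦ (1, 5, 8, 1, 0)
    λ_17+ρ ↦ (5, 1, 0, 0, 10)
    λ_18+ρ ↦ (1, 2, 10, 1, 1)
    λ_19+ρ ↦ (1, 8, 2, 0, 0)
    λ_20+ρ ↦ (5, 1, 0, 0, 10)
    λ_21+ρ ↦ (2, 9, 1, 2, 1)
    λ_22+ρ ↦ (2, 9, 1, 2, 1)

The 22 indices split into 6 linkage classes (same alcove rep ⇔ same W_17-dot-orbit):

[[1, 11, 12, 15], [2, 3, 8, 21, 22], [4, 9, 10, 13, 16], [5, 6, 7, 17, 20], [14, 18], [19]]


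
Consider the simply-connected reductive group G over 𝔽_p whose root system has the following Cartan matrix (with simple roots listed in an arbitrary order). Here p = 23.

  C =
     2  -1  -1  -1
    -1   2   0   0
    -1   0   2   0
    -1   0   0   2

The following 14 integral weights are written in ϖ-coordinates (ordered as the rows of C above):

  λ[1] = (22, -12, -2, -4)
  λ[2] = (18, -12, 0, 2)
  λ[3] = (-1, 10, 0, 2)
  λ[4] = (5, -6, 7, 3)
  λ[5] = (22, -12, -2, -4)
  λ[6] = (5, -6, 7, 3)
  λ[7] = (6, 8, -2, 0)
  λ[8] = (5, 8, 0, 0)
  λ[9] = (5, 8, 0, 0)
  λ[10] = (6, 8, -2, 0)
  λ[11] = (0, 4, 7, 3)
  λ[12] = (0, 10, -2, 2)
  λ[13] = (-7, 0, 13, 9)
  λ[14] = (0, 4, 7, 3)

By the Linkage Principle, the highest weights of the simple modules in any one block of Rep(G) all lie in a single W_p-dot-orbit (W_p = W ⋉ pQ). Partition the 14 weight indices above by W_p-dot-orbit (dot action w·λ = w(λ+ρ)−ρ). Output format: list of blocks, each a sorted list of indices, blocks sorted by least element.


Type D_4, rank 4, |W|=192; reorder rows/cols to standard.

Each λ_j+ρ reduced to Ā_23; 4-tuples below use C's row order:

  1: (0, 11, 1, 3)
  2: (0, 11, 1, 3)
  3: (0, 11, 1, 3)
  4: (1, 5, 8, 4)
  5: (0, 11, 1, 3)
  6: (1, 5, 8, 4)
  7: (6, 9, 1, 1)
  8: (6, 9, 1, 1)
  9: (6, 9, 1, 1)
  10: (6, 9, 1, 1)
  11: (1, 5, 8, 4)
  12: (0, 11, 1, 3)
  13: (1, 5, 8, 4)
  14: (1, 5, 8, 4)

The 14 indices split into 3 linkage classes (same alcove rep ⇔ same W_23-dot-orbit):

[[1, 2, 3, 5, 12], [4, 6, 11, 13, 14], [7, 8, 9, 10]]


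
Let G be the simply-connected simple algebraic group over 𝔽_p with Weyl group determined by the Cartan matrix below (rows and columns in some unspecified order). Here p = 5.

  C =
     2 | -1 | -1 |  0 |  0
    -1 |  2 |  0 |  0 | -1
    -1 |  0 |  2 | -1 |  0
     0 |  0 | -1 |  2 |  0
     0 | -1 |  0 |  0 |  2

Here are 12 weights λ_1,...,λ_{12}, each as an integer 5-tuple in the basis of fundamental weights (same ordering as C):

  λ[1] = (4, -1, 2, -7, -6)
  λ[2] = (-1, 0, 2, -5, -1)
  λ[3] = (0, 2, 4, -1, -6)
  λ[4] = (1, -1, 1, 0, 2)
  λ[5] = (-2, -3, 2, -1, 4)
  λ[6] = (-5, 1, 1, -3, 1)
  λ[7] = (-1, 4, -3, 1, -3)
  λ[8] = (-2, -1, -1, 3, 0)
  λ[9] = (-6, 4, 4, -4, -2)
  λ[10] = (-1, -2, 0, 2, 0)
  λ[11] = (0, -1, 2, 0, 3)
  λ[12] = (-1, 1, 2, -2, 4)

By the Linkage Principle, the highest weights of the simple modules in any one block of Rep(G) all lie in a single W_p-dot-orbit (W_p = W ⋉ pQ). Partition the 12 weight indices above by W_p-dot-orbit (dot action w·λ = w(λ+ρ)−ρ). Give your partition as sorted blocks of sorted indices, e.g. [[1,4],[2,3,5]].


Cartan matrix: type A_5 (|W|=720); un-permuting the 5 rows.

Each λ_j+ρ reduced to Ā_5; 5-tuples below use C's row order:

  λ_1+ρ ↦ (2, 1, 0, 0, 2);  λ_2+ρ ↦ (1, 0, 0, 3, 0);  λ_3+ρ ↦ (1, 0, 0, 3, 0);  λ_4+ρ ↦ (2, 0, 0, 2, 0);  λ_5+ρ ↦ (2, 1, 0, 0, 2);  λ_6+ρ ↦ (2, 0, 0, 2, 0);  λ_7+ρ ↦ (2, 1, 0, 0, 2);  λ_8+ρ ↦ (1, 0, 0, 3, 0);  λ_9+ρ ↦ (1, 1, 3, 0, 0);  λ_10+ρ ↦ (1, 0, 0, 3, 0);  λ_11+ρ ↦ (1, 0, 0, 3, 0);  λ_12+ρ ↦ (2, 0, 0, 2, 0)

Linkage partition of the 12 weights (4 classes, p=5):

[[1, 5, 7], [2, 3, 8, 10, 11], [4, 6, 12], [9]]


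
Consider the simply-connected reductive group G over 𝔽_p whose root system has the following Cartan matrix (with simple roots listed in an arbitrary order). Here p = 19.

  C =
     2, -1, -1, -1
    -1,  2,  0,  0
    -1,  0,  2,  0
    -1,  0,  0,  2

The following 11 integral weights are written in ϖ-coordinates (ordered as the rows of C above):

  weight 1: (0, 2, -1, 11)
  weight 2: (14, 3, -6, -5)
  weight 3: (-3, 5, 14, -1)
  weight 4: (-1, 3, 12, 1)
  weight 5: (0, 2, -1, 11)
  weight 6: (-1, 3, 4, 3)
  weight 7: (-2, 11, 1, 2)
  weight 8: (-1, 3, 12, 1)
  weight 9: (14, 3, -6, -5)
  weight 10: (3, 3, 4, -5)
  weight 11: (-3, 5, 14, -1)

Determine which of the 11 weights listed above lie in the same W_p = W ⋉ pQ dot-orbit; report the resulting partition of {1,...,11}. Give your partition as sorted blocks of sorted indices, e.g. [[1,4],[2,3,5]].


Type D_4, rank 4, |W|=192; reorder rows/cols to standard.

Folding the 11 weights λ_j+ρ into Ā_19 (reps in the given 4-coord order):

    λ_1+ρ ↦ (1, 3, 0, 12)
    λ_2+ρ ↦ (0, 4, 5, 4)
    λ_3+ρ ↦ (0, 4, 13, 2)
    λ_4+ρ ↦ (0, 4, 13, 2)
    λ_5+ρ ↦ (1, 3, 0, 12)
    λ_6+ρ ↦ (0, 4, 5, 4)
    λ_7+ρ ↦ (1, 11, 1, 2)
    λ_8+ρ ↦ (0, 4, 13, 2)
    λ_9+ρ ↦ (0, 4, 5, 4)
    λ_10+ρ ↦ (0, 4, 5, 4)
    λ_11+ρ ↦ (0, 4, 13, 2)

The 11 indices split into 4 linkage classes (same alcove rep ⇔ same W_19-dot-orbit):

[[1, 5], [2, 6, 9, 10], [3, 4, 8, 11], [7]]


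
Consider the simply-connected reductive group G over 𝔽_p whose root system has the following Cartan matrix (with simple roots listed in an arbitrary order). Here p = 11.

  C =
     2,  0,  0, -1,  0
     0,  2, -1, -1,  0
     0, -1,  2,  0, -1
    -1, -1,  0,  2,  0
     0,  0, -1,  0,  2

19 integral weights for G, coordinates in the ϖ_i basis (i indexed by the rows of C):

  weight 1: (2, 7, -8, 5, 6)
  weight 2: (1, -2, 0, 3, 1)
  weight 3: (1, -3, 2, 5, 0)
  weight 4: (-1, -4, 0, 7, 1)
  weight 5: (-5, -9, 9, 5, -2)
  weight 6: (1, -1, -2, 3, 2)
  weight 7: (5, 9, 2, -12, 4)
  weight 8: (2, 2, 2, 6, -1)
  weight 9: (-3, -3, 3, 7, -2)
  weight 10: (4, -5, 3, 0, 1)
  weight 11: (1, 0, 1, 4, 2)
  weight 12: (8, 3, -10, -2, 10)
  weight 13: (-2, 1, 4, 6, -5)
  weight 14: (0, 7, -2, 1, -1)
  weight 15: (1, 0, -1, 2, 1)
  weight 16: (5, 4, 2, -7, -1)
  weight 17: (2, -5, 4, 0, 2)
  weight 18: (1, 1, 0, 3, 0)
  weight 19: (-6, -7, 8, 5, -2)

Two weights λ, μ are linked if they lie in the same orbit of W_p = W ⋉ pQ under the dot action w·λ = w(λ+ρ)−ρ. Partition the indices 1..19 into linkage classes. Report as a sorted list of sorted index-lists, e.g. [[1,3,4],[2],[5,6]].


Dynkin diagram of C (from the 8 off-diagonal −1 entries): A_5.

Alcove-folded reps (p=11, 19 weights, presented ϖ-order):

  λ_1+ρ ↦ (0, 1, 1, 3, 3)
  λ_2+ρ ↦ (2, 1, 0, 3, 2)
  λ_3+ρ ↦ (2, 2, 1, 4, 1)
  λ_4+ρ ↦ (0, 1, 2, 5, 0)
  λ_5+ρ ↦ (2, 2, 1, 4, 1)
  λ_6+ρ ↦ (2, 1, 0, 3, 2)
  λ_7+ρ ↦ (2, 1, 0, 3, 2)
  λ_8+ρ ↦ (0, 1, 2, 5, 1)
  λ_9+ρ ↦ (2, 2, 1, 4, 1)
  λ_10+ρ ↦ (2, 1, 0, 3, 2)
  λ_11+ρ ↦ (0, 1, 2, 5, 1)
  λ_12+ρ ↦ (0, 1, 2, 5, 1)
  λ_13+ρ ↦ (2, 2, 1, 4, 1)
  λ_14+ρ ↦ (1, 7, 0, 2, 1)
  λ_15+ρ ↦ (2, 1, 0, 3, 2)
  λ_16+ρ ↦ (0, 1, 2, 5, 0)
  λ_17+ρ ↦ (0, 1, 1, 3, 3)
  λ_18+ρ ↦ (2, 2, 1, 4, 1)
  λ_19+ρ ↦ (0, 1, 2, 5, 1)

6 distinct reps among the 19 weights ⇒ 6 W_11-linkage classes:

[[1, 17], [2, 6, 7, 10, 15], [3, 5, 9, 13, 18], [4, 16], [8, 11, 12, 19], [14]]


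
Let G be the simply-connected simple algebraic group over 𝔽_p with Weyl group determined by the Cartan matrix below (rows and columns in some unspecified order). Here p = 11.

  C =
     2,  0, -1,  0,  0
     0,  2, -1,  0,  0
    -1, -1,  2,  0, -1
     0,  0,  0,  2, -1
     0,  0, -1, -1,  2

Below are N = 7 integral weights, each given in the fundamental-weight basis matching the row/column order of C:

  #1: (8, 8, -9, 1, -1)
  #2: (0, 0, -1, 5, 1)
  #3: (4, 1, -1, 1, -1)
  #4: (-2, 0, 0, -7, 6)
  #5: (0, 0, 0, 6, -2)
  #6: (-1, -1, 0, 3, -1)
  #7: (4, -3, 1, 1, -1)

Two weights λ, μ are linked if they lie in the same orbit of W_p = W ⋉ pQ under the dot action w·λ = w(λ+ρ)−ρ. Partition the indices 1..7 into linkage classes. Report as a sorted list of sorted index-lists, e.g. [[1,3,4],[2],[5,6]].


Cartan matrix: type D_5 (|W|=1920); un-permuting the 5 rows.

Each λ_j+ρ reduced to Ā_11; 5-tuples below use C's row order:

  λ_1+ρ ↦ (1, 1, 0, 6, 1)
  λ_2+ρ ↦ (1, 1, 0, 6, 1)
  λ_3+ρ ↦ (5, 2, 0, 2, 0)
  λ_4+ρ ↦ (1, 1, 0, 6, 1)
  λ_5+ρ ↦ (1, 1, 0, 6, 1)
  λ_6+ρ ↦ (0, 0, 1, 4, 0)
  λ_7+ρ ↦ (5, 2, 0, 2, 0)

3 distinct reps among the 7 weights ⇒ 3 W_11-linkage classes:

[[1, 2, 4, 5], [3, 7], [6]]


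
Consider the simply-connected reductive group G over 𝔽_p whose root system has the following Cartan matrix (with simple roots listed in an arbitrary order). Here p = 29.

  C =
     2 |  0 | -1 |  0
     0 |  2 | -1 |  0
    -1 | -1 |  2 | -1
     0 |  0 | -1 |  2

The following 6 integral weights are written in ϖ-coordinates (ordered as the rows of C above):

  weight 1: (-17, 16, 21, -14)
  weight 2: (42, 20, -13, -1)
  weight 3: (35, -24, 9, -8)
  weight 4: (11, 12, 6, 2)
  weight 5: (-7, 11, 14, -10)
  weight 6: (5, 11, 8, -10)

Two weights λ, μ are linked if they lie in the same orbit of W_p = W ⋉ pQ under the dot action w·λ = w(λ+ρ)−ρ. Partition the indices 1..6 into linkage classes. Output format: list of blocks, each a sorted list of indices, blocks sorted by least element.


D_4 Cartan matrix, 4 simple roots permuted; ρ=(1,1,1,1).

Alcove-folded reps (p=29, 6 weights, presented ϖ-order):

    λ_1+ρ ↦ (6, 7, 3, 3)
    λ_2+ρ ↦ (6, 12, 0, 9)
    λ_3+ρ ↦ (6, 7, 3, 3)
    λ_4+ρ ↦ (6, 7, 3, 3)
    λ_5+ρ ↦ (6, 12, 0, 9)
    λ_6+ρ ↦ (6, 12, 0, 9)

2 distinct reps among the 6 weights ⇒ 2 W_29-linkage classes:

[[1, 3, 4], [2, 5, 6]]


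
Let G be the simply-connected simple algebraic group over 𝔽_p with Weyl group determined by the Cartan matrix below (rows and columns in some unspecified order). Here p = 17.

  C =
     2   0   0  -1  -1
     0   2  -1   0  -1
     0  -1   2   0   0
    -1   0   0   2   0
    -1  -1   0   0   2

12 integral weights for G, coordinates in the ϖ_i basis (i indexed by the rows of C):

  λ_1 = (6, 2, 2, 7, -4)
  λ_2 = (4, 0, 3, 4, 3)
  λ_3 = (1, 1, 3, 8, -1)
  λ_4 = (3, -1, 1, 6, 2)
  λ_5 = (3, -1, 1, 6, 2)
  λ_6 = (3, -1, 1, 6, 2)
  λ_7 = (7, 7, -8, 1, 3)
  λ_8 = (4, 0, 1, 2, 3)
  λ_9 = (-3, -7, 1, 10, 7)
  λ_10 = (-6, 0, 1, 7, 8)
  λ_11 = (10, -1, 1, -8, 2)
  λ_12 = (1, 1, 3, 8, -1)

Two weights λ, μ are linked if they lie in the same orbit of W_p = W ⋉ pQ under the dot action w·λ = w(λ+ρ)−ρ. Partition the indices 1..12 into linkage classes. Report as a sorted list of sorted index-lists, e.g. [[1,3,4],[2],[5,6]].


C ↔ A_5 under row/col permutation; |W(A_5)| = 720.

λ_j+ρ reflected into Ā_17 (⟨·,θ^∨⟩≤17); 5-tuples as given:

  λ_1+ρ ↦ (4, 0, 2, 7, 3);  λ_2+ρ ↦ (5, 1, 2, 3, 4);  λ_3+ρ ↦ (2, 2, 4, 9, 0);  λ_4+ρ ↦ (4, 0, 2, 7, 3);  λ_5+ρ ↦ (4, 0, 2, 7, 3);  λ_6+ρ ↦ (4, 0, 2, 7, 3);  λ_7+ρ ↦ (5, 1, 2, 3, 4);  λ_8+ρ ↦ (5, 1, 2, 3, 4);  λ_9+ρ ↦ (2, 2, 4, 9, 0);  λ_10+ρ ↦ (5, 1, 2, 3, 4);  λ_11+ρ ↦ (4, 0, 2, 7, 3);  λ_12+ρ ↦ (2, 2, 4, 9, 0)

Linkage partition of the 12 weights (3 classes, p=17):

[[1, 4, 5, 6, 11], [2, 7, 8, 10], [3, 9, 12]]


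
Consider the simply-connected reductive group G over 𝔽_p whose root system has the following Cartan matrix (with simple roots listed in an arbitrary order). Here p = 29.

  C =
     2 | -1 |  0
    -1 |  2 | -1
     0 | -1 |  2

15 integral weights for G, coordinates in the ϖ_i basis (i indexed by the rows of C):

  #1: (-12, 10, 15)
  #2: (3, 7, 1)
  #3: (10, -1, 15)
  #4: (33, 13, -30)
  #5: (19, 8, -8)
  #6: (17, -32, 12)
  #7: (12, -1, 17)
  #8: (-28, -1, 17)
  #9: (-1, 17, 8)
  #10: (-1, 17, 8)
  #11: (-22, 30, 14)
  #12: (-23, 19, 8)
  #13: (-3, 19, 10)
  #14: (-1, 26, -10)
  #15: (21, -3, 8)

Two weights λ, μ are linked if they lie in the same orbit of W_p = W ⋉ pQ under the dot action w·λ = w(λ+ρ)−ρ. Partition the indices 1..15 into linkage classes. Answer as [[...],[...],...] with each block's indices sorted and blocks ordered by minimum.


Type A_3, rank 3, |W|=24; reorder rows/cols to standard.

Alcove-folded reps (p=29, 15 weights, presented ϖ-order):

  1: (11, 0, 16);  2: (4, 8, 2);  3: (11, 0, 16);  4: (0, 10, 5);  5: (20, 2, 7);  6: (11, 0, 16);  7: (11, 0, 16);  8: (0, 18, 9);  9: (0, 18, 9);  10: (0, 18, 9);  11: (4, 8, 2);  12: (20, 2, 7);  13: (0, 18, 9);  14: (0, 18, 9);  15: (20, 2, 7)

5 distinct reps among the 15 weights ⇒ 5 W_29-linkage classes:

[[1, 3, 6, 7], [2, 11], [4], [5, 12, 15], [8, 9, 10, 13, 14]]


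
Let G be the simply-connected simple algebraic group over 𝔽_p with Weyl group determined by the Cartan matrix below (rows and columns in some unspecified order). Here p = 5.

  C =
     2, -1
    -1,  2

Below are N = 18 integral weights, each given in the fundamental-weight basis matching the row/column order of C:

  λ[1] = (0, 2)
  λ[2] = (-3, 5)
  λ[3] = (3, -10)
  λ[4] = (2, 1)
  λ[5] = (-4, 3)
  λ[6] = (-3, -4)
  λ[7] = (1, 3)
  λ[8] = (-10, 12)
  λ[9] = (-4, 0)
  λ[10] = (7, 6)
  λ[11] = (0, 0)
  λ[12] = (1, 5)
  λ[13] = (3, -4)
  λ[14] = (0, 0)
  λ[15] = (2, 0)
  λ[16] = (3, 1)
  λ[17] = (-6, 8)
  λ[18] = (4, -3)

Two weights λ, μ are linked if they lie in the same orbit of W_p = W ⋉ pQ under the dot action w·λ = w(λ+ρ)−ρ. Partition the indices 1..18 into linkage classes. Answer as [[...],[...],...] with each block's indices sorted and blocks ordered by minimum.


Root system A_2: the 2×2 matrix C matches after relabeling.

W_5-reps of the 18 weights in Ā_5 (same 2-coord order as C):

  [1] (1, 3)
  [2] (1, 3)
  [3] (1, 0)
  [4] (3, 2)
  [5] (3, 1)
  [6] (3, 2)
  [7] (1, 3)
  [8] (3, 1)
  [9] (1, 2)
  [10] (3, 2)
  [11] (1, 1)
  [12] (1, 2)
  [13] (1, 3)
  [14] (1, 1)
  [15] (3, 1)
  [16] (3, 1)
  [17] (1, 0)
  [18] (3, 2)

These 18 weights hit 6 W_5-dot-orbits; sizes (4, 2, 4, 4, 2, 2):

[[1, 2, 7, 13], [3, 17], [4, 6, 10, 18], [5, 8, 15, 16], [9, 12], [11, 14]]


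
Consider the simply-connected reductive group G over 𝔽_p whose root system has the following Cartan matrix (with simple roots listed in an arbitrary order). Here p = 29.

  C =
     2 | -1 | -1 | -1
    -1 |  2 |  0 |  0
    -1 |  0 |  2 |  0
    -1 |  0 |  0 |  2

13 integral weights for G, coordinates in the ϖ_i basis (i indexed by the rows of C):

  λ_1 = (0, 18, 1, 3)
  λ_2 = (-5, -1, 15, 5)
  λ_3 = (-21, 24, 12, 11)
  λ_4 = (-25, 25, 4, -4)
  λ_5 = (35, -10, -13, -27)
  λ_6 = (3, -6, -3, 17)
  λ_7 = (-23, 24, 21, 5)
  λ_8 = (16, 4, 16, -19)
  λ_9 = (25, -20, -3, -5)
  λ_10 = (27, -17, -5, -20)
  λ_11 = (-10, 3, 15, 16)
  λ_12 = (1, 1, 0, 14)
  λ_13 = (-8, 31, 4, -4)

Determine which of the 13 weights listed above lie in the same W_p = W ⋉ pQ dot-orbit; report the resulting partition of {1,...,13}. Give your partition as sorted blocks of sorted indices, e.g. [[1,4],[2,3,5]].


Type D_4, rank 4, |W|=192; reorder rows/cols to standard.

Alcove-folded reps (p=29, 13 weights, presented ϖ-order):

    1: (1, 19, 2, 4)
    2: (0, 4, 12, 2)
    3: (4, 5, 7, 8)
    4: (1, 19, 2, 4)
    5: (2, 2, 1, 15)
    6: (2, 2, 1, 15)
    7: (4, 3, 0, 16)
    8: (4, 5, 7, 8)
    9: (1, 19, 2, 4)
    10: (4, 5, 7, 8)
    11: (4, 5, 7, 8)
    12: (2, 2, 1, 15)
    13: (1, 19, 2, 4)

These 13 weights hit 5 W_29-dot-orbits; sizes (4, 1, 4, 3, 1):

[[1, 4, 9, 13], [2], [3, 8, 10, 11], [5, 6, 12], [7]]


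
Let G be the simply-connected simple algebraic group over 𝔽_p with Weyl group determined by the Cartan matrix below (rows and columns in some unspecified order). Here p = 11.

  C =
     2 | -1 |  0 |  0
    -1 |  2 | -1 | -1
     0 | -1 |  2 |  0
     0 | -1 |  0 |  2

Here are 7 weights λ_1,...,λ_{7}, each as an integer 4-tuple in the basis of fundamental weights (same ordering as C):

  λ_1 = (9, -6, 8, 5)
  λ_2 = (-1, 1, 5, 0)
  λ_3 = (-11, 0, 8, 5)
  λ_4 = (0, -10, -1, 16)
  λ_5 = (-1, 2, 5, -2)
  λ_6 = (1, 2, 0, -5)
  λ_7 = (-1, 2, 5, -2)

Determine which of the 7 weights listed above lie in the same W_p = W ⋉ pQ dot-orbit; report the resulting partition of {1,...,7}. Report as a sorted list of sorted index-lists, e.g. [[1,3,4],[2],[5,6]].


Type D_4, rank 4, |W|=192; reorder rows/cols to standard.

W_11-reps of the 7 weights in Ā_11 (same 4-coord order as C):

  λ_1+ρ ↦ (1, 1, 0, 3);  λ_2+ρ ↦ (0, 2, 6, 1);  λ_3+ρ ↦ (1, 1, 0, 3);  λ_4+ρ ↦ (0, 2, 1, 0);  λ_5+ρ ↦ (0, 2, 6, 1);  λ_6+ρ ↦ (1, 1, 0, 3);  λ_7+ρ ↦ (0, 2, 6, 1)

The 7 indices split into 3 linkage classes (same alcove rep ⇔ same W_11-dot-orbit):

[[1, 3, 6], [2, 5, 7], [4]]


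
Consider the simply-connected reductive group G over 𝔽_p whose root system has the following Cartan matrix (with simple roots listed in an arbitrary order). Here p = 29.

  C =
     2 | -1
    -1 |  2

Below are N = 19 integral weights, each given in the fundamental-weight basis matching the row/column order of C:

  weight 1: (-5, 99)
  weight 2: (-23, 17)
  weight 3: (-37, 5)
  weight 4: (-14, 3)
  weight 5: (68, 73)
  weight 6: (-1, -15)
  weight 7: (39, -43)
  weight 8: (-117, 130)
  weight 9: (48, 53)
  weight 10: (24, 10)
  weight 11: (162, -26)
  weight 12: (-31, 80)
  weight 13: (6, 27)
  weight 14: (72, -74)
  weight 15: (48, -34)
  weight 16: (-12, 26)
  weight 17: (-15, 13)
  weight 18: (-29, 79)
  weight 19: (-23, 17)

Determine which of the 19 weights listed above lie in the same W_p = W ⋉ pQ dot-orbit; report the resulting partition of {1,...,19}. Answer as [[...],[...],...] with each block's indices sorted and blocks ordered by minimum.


Dynkin diagram of C (from the 2 off-diagonal −1 entries): A_2.

Each λ_j+ρ reduced to Ā_29; 2-tuples below use C's row order:

    [1] (4, 9)
    [2] (18, 4)
    [3] (1, 22)
    [4] (4, 9)
    [5] (11, 16)
    [6] (14, 0)
    [7] (11, 16)
    [8] (14, 0)
    [9] (4, 9)
    [10] (18, 4)
    [11] (18, 4)
    [12] (1, 22)
    [13] (1, 22)
    [14] (14, 0)
    [15] (4, 9)
    [16] (11, 16)
    [17] (14, 0)
    [18] (1, 22)
    [19] (18, 4)

Partition of {1..19} into 5 W_29-dot-orbits:

[[1, 4, 9, 15], [2, 10, 11, 19], [3, 12, 13, 18], [5, 7, 16], [6, 8, 14, 17]]


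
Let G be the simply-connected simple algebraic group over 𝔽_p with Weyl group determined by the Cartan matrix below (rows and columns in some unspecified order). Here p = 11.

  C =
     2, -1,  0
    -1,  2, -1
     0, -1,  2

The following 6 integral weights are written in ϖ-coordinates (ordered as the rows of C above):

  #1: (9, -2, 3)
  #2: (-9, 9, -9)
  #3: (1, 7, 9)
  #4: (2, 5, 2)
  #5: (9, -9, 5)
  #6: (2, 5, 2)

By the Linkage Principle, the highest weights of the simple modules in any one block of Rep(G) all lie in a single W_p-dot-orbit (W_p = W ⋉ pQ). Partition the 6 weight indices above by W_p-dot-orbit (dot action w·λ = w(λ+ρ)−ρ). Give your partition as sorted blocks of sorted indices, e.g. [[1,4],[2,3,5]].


Dynkin diagram of C (from the 4 off-diagonal −1 entries): A_3.

Ā_11 reps of the 6 weights (A_3, coords as presented):

  1: (7, 1, 1)
  2: (2, 6, 2)
  3: (7, 1, 1)
  4: (2, 6, 2)
  5: (2, 6, 2)
  6: (2, 6, 2)

Partition of {1..6} into 2 W_11-dot-orbits:

[[1, 3], [2, 4, 5, 6]]


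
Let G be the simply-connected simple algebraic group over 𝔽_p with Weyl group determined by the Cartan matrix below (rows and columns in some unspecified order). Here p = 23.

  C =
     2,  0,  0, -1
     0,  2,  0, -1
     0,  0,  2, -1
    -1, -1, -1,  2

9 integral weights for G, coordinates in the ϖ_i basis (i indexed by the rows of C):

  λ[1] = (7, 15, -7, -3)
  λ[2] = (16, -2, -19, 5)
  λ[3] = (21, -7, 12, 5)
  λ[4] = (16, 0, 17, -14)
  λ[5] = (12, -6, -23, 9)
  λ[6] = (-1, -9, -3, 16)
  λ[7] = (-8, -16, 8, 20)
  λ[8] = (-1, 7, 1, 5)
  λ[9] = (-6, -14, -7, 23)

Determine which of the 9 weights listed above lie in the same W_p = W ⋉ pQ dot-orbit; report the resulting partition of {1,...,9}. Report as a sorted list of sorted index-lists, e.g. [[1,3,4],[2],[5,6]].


Cartan matrix: type D_4 (|W|=192); un-permuting the 4 rows.

Each λ_j+ρ reduced to Ā_23; 4-tuples below use C's row order:

    1: (0, 8, 2, 6)
    2: (4, 12, 5, 1)
    3: (4, 12, 5, 1)
    4: (4, 12, 5, 1)
    5: (4, 12, 5, 1)
    6: (0, 8, 2, 6)
    7: (0, 8, 2, 6)
    8: (0, 8, 2, 6)
    9: (4, 12, 5, 1)

The 9 indices split into 2 linkage classes (same alcove rep ⇔ same W_23-dot-orbit):

[[1, 6, 7, 8], [2, 3, 4, 5, 9]]


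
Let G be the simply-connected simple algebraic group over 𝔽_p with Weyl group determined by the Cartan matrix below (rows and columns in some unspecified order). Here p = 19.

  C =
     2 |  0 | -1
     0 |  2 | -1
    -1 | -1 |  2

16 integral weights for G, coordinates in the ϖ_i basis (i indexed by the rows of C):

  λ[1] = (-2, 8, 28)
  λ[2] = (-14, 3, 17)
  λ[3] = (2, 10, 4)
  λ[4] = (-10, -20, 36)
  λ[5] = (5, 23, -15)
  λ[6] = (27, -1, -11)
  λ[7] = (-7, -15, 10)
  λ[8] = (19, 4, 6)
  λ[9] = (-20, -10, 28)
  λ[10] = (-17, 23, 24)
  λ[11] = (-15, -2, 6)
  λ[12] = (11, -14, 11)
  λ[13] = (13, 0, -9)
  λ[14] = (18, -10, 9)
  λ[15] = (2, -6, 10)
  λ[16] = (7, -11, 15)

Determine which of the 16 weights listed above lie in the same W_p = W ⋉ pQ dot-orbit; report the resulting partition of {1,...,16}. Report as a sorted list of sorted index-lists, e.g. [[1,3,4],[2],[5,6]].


Dynkin diagram of C (from the 4 off-diagonal −1 entries): A_3.

Folding the 16 weights λ_j+ρ into Ā_19 (reps in the given 3-coord order):

  λ_1+ρ ↦ (9, 1, 0)
  λ_2+ρ ↦ (10, 1, 5)
  λ_3+ρ ↦ (3, 11, 5)
  λ_4+ρ ↦ (9, 1, 0)
  λ_5+ρ ↦ (3, 5, 6)
  λ_6+ρ ↦ (9, 1, 0)
  λ_7+ρ ↦ (3, 5, 6)
  λ_8+ρ ↦ (6, 7, 1)
  λ_9+ρ ↦ (9, 1, 0)
  λ_10+ρ ↦ (3, 5, 6)
  λ_11+ρ ↦ (6, 7, 1)
  λ_12+ρ ↦ (6, 7, 1)
  λ_13+ρ ↦ (6, 7, 1)
  λ_14+ρ ↦ (9, 1, 0)
  λ_15+ρ ↦ (3, 5, 6)
  λ_16+ρ ↦ (3, 5, 6)

The 16 indices split into 5 linkage classes (same alcove rep ⇔ same W_19-dot-orbit):

[[1, 4, 6, 9, 14], [2], [3], [5, 7, 10, 15, 16], [8, 11, 12, 13]]


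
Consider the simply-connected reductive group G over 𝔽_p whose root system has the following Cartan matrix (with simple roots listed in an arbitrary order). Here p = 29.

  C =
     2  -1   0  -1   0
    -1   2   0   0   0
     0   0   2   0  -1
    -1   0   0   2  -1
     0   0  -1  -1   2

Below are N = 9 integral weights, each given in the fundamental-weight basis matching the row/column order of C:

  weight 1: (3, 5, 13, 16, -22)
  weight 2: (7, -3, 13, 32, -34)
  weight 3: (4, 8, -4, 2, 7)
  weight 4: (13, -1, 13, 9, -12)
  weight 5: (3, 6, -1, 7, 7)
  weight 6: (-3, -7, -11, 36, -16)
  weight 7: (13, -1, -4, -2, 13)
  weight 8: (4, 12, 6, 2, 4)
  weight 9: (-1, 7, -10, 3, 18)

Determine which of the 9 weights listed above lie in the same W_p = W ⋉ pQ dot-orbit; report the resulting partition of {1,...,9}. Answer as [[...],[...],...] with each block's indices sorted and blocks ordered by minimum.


Type A_5, rank 5, |W|=720; reorder rows/cols to standard.

Alcove-folded reps (p=29, 9 weights, presented ϖ-order):

  λ_1+ρ ↦ (0, 6, 7, 4, 10);  λ_2+ρ ↦ (0, 6, 7, 4, 10);  λ_3+ρ ↦ (5, 9, 3, 3, 5);  λ_4+ρ ↦ (13, 0, 3, 1, 10);  λ_5+ρ ↦ (4, 7, 0, 8, 8);  λ_6+ρ ↦ (0, 6, 7, 4, 10);  λ_7+ρ ↦ (13, 0, 3, 1, 10);  λ_8+ρ ↦ (5, 9, 3, 3, 5);  λ_9+ρ ↦ (0, 6, 7, 4, 10)

These 9 weights hit 4 W_29-dot-orbits; sizes (4, 2, 2, 1):

[[1, 2, 6, 9], [3, 8], [4, 7], [5]]


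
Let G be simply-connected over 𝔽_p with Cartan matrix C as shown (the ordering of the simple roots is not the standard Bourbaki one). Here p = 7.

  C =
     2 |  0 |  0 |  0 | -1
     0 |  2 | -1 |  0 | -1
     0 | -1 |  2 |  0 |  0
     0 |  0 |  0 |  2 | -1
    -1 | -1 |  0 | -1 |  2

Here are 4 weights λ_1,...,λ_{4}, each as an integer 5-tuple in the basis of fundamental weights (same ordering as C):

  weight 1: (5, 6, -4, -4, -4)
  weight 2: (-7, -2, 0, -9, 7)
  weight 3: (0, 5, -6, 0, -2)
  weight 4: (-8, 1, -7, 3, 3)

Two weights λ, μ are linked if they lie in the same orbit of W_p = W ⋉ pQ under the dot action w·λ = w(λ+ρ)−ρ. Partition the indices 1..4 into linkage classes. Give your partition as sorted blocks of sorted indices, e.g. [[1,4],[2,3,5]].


Cartan matrix: type D_5 (|W|=1920); un-permuting the 5 rows.

λ_j+ρ reflected into Ā_7 (⟨·,θ^∨⟩≤7); 5-tuples as given:

    λ_1+ρ ↦ (0, 1, 0, 3, 0)
    λ_2+ρ ↦ (0, 0, 5, 0, 1)
    λ_3+ρ ↦ (0, 0, 5, 0, 1)
    λ_4+ρ ↦ (0, 1, 0, 3, 0)

The 4 indices split into 2 linkage classes (same alcove rep ⇔ same W_7-dot-orbit):

[[1, 4], [2, 3]]


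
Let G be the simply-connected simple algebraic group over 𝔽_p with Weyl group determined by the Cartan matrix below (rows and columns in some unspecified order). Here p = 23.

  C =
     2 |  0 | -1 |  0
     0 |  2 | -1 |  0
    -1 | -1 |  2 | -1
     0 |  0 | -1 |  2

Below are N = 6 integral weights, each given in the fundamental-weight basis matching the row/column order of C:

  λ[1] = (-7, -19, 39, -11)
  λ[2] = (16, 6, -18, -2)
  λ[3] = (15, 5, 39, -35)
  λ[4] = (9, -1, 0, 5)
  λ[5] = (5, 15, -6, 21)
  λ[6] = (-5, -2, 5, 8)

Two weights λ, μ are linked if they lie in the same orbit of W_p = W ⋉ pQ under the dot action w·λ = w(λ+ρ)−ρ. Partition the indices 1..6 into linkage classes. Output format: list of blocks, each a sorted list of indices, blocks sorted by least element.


Cartan matrix: type D_4 (|W|=192); un-permuting the 4 rows.

Folding the 6 weights λ_j+ρ into Ā_23 (reps in the given 4-coord order):

    λ_1+ρ ↦ (10, 0, 1, 6)
    λ_2+ρ ↦ (10, 0, 1, 6)
    λ_3+ρ ↦ (10, 0, 1, 6)
    λ_4+ρ ↦ (10, 0, 1, 6)
    λ_5+ρ ↦ (10, 0, 1, 6)
    λ_6+ρ ↦ (4, 1, 1, 9)

Linkage partition of the 6 weights (2 classes, p=23):

[[1, 2, 3, 4, 5], [6]]


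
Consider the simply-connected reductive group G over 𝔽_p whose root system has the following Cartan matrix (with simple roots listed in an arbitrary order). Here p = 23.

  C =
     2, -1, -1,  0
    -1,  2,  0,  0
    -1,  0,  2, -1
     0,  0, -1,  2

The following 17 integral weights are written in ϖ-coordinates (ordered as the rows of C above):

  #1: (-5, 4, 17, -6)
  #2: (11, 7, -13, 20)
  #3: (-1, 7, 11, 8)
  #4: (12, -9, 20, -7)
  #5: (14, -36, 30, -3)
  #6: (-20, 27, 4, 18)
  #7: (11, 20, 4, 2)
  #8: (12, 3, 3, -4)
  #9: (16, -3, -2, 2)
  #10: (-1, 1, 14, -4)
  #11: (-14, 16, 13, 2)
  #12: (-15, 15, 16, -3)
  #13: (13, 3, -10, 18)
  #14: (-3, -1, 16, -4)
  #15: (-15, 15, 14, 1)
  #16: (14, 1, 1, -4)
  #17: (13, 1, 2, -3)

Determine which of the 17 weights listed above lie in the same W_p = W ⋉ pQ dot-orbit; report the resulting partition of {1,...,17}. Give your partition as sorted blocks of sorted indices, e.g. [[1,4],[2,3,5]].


C ↔ A_4 under row/col permutation; |W(A_4)| = 120.

Each λ_j+ρ reduced to Ā_23; 4-tuples below use C's row order:

  λ_1 → (4, 1, 9, 5)
  λ_2 → (0, 2, 12, 3)
  λ_3 → (0, 2, 12, 3)
  λ_4 → (2, 3, 10, 5)
  λ_5 → (0, 2, 12, 3)
  λ_6 → (4, 1, 9, 5)
  λ_7 → (2, 3, 10, 5)
  λ_8 → (13, 4, 1, 3)
  λ_9 → (14, 2, 1, 2)
  λ_10 → (0, 2, 12, 3)
  λ_11 → (13, 4, 1, 3)
  λ_12 → (14, 2, 1, 2)
  λ_13 → (4, 1, 9, 5)
  λ_14 → (0, 2, 12, 3)
  λ_15 → (14, 2, 1, 2)
  λ_16 → (14, 2, 1, 2)
  λ_17 → (14, 2, 1, 2)

5 distinct reps among the 17 weights ⇒ 5 W_23-linkage classes:

[[1, 6, 13], [2, 3, 5, 10, 14], [4, 7], [8, 11], [9, 12, 15, 16, 17]]


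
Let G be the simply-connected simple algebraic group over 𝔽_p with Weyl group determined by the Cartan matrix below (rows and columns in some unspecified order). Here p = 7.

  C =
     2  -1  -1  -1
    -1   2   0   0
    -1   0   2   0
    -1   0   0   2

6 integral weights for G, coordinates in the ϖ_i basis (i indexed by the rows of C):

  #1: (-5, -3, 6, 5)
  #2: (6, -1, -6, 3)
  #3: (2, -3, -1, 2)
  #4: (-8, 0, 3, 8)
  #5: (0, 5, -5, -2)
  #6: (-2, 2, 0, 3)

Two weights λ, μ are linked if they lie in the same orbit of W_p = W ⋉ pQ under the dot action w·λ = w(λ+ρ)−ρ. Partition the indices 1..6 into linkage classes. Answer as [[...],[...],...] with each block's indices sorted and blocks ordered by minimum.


Dynkin diagram of C (from the 6 off-diagonal −1 entries): D_4.

λ_j+ρ reflected into Ā_7 (⟨·,θ^∨⟩≤7); 4-tuples as given:

  [1] (0, 4, 1, 0)
  [2] (0, 4, 1, 0)
  [3] (1, 2, 0, 3)
  [4] (0, 4, 1, 0)
  [5] (1, 2, 0, 3)
  [6] (1, 2, 0, 3)

Grouping the 6 weights by Ā_7-representative: 2 linkage classes.

[[1, 2, 4], [3, 5, 6]]


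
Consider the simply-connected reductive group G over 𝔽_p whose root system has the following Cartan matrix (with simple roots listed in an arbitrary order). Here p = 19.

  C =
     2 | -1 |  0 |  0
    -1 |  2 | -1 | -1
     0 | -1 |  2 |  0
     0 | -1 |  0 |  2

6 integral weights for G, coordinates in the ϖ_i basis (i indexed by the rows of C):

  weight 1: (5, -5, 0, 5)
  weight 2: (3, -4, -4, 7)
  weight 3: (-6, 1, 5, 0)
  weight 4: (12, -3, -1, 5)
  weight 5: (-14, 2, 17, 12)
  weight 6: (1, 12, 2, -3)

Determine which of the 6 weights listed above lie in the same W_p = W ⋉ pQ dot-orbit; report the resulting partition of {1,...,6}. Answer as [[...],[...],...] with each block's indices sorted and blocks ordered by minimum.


Dynkin diagram of C (from the 6 off-diagonal −1 entries): D_4.

Folding the 6 weights λ_j+ρ into Ā_19 (reps in the given 4-coord order):

    [1] (2, 1, 3, 2)
    [2] (2, 1, 3, 2)
    [3] (2, 1, 3, 2)
    [4] (11, 0, 2, 4)
    [5] (2, 1, 3, 2)
    [6] (2, 1, 3, 2)

Grouping the 6 weights by Ā_19-representative: 2 linkage classes.

[[1, 2, 3, 5, 6], [4]]


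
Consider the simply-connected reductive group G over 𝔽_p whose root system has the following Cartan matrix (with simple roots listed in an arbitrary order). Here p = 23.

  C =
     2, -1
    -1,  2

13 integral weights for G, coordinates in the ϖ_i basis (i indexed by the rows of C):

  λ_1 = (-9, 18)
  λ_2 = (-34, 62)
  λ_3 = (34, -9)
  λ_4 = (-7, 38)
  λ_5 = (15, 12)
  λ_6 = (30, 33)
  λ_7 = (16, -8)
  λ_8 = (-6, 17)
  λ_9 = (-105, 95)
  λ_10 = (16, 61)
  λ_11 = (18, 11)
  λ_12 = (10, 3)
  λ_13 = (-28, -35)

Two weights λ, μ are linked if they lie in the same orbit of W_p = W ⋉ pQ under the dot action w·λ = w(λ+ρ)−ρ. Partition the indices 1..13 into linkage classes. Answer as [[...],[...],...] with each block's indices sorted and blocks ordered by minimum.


Type A_2, rank 2, |W|=6; reorder rows/cols to standard.

Each λ_j+ρ reduced to Ā_23; 2-tuples below use C's row order:

  λ_1+ρ ↦ (8, 11);  λ_2+ρ ↦ (10, 7);  λ_3+ρ ↦ (11, 4);  λ_4+ρ ↦ (10, 7);  λ_5+ρ ↦ (10, 7);  λ_6+ρ ↦ (8, 11);  λ_7+ρ ↦ (10, 7);  λ_8+ρ ↦ (5, 13);  λ_9+ρ ↦ (11, 4);  λ_10+ρ ↦ (10, 7);  λ_11+ρ ↦ (11, 4);  λ_12+ρ ↦ (11, 4);  λ_13+ρ ↦ (11, 4)

4 distinct reps among the 13 weights ⇒ 4 W_23-linkage classes:

[[1, 6], [2, 4, 5, 7, 10], [3, 9, 11, 12, 13], [8]]


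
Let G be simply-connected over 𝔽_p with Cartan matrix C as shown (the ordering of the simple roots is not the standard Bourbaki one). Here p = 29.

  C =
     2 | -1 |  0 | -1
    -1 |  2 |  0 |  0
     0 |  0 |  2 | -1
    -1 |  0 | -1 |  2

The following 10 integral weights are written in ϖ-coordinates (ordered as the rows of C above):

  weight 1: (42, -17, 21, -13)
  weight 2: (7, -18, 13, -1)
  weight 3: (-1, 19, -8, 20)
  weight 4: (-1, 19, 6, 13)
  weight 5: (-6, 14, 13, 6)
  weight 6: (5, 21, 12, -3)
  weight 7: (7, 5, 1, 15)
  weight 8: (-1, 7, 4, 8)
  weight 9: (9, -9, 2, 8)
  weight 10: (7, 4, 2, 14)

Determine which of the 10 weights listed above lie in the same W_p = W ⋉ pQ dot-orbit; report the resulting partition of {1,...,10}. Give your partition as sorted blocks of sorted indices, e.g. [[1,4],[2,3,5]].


C ↔ A_4 under row/col permutation; |W(A_4)| = 120.

Each λ_j+ρ reduced to Ā_29; 4-tuples below use C's row order:

  [1] (5, 8, 12, 2) · [2] (0, 8, 5, 9) · [3] (0, 8, 5, 9) · [4] (0, 8, 5, 9) · [5] (5, 8, 12, 2) · [6] (4, 12, 1, 2) · [7] (8, 3, 1, 15) · [8] (0, 8, 5, 9) · [9] (2, 8, 3, 9) · [10] (8, 3, 1, 15)

Linkage partition of the 10 weights (5 classes, p=29):

[[1, 5], [2, 3, 4, 8], [6], [7, 10], [9]]


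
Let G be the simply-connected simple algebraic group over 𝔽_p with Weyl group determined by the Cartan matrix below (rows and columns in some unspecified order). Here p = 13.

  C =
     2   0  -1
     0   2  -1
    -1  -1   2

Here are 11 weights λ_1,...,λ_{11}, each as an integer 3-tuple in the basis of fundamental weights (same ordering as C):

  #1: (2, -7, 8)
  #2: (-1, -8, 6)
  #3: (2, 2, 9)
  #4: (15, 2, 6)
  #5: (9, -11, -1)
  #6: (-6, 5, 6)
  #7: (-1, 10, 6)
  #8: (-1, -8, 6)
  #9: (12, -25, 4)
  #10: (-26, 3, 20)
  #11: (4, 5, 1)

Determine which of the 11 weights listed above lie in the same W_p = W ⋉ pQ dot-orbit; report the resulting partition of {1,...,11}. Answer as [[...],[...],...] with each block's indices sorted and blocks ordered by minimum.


C ↔ A_3 under row/col permutation; |W(A_3)| = 24.

Folding the 11 weights λ_j+ρ into Ā_13 (reps in the given 3-coord order):

  [1] (3, 6, 3) · [2] (0, 7, 0) · [3] (0, 0, 10) · [4] (0, 7, 3) · [5] (0, 0, 10) · [6] (5, 6, 2) · [7] (5, 6, 2) · [8] (0, 7, 0) · [9] (5, 6, 2) · [10] (1, 4, 8) · [11] (5, 6, 2)

These 11 weights hit 6 W_13-dot-orbits; sizes (1, 2, 2, 1, 4, 1):

[[1], [2, 8], [3, 5], [4], [6, 7, 9, 11], [10]]


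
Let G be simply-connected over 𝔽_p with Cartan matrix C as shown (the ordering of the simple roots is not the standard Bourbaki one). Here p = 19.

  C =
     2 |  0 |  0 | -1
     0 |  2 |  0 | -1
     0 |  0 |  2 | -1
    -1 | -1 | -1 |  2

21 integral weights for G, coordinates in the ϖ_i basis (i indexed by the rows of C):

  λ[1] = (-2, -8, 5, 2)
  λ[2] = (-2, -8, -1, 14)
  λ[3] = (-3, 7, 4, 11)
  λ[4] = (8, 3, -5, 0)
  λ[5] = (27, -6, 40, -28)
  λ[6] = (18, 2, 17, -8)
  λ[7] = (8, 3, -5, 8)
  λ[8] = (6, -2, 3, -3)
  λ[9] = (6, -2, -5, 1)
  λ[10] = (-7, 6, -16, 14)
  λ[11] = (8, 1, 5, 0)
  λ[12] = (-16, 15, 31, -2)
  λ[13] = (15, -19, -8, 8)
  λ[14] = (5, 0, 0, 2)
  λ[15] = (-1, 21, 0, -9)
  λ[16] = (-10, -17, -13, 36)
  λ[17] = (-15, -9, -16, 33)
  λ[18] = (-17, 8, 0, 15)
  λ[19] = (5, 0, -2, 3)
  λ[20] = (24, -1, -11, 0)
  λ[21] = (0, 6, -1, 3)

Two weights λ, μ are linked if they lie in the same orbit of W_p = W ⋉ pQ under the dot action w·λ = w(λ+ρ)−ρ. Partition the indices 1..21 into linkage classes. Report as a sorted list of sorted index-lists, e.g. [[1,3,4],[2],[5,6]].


D_4 Cartan matrix, 4 simple roots permuted; ρ=(1,1,1,1).

W_19-reps of the 21 weights in Ā_19 (same 4-coord order as C):

  λ_1+ρ ↦ (4, 2, 1, 1) · λ_2+ρ ↦ (1, 7, 0, 4) · λ_3+ρ ↦ (4, 2, 1, 1) · λ_4+ρ ↦ (6, 1, 1, 3) · λ_5+ρ ↦ (6, 1, 1, 3) · λ_6+ρ ↦ (1, 7, 0, 4) · λ_7+ρ ↦ (6, 1, 1, 3) · λ_8+ρ ↦ (4, 2, 1, 1) · λ_9+ρ ↦ (4, 2, 1, 1) · λ_10+ρ ↦ (0, 1, 9, 3) · λ_11+ρ ↦ (9, 2, 6, 1) · λ_12+ρ ↦ (0, 1, 9, 3) · λ_13+ρ ↦ (0, 2, 9, 1) · λ_14+ρ ↦ (6, 1, 1, 3) · λ_15+ρ ↦ (1, 7, 0, 4) · λ_16+ρ ↦ (9, 2, 6, 1) · λ_17+ρ ↦ (1, 7, 0, 4) · λ_18+ρ ↦ (9, 2, 6, 1) · λ_19+ρ ↦ (6, 1, 1, 3) · λ_20+ρ ↦ (9, 2, 6, 1) · λ_21+ρ ↦ (1, 7, 0, 4)

6 distinct reps among the 21 weights ⇒ 6 W_19-linkage classes:

[[1, 3, 8, 9], [2, 6, 15, 17, 21], [4, 5, 7, 14, 19], [10, 12], [11, 16, 18, 20], [13]]


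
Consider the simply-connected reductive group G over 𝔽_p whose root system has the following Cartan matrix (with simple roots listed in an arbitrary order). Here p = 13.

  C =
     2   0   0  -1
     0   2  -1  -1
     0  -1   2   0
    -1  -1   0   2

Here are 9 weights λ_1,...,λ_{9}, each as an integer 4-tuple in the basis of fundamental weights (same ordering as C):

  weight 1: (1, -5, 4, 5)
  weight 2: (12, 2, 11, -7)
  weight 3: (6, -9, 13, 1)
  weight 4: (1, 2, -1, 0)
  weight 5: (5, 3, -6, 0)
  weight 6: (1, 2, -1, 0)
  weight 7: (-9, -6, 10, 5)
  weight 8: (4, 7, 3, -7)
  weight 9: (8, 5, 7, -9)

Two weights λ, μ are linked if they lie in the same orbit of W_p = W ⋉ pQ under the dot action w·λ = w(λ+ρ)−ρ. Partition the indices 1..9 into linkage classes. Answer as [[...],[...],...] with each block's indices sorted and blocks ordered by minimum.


Cartan matrix: type A_4 (|W|=120); un-permuting the 4 rows.

λ_j+ρ reflected into Ā_13 (⟨·,θ^∨⟩≤13); 4-tuples as given:

  1: (2, 4, 1, 2)
  2: (2, 3, 0, 1)
  3: (1, 2, 4, 5)
  4: (2, 3, 0, 1)
  5: (6, 1, 4, 0)
  6: (2, 3, 0, 1)
  7: (1, 2, 4, 5)
  8: (1, 2, 4, 5)
  9: (1, 2, 4, 5)

Linkage partition of the 9 weights (4 classes, p=13):

[[1], [2, 4, 6], [3, 7, 8, 9], [5]]


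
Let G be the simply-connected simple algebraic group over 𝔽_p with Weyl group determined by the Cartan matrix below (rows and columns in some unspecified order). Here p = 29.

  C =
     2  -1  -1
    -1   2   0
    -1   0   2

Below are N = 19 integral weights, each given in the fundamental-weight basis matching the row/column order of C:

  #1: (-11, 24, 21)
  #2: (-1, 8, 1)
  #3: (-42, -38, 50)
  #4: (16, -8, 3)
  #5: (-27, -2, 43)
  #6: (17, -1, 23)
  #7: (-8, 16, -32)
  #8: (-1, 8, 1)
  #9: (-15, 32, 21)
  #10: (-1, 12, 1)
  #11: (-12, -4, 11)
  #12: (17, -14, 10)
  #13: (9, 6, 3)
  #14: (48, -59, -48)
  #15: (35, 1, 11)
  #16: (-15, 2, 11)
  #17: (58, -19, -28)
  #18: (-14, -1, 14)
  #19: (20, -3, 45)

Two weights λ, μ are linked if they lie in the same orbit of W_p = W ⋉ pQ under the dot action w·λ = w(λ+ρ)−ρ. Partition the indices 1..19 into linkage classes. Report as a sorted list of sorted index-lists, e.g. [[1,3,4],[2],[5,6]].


Cartan matrix: type A_3 (|W|=24); un-permuting the 3 rows.

W_29-reps of the 19 weights in Ā_29 (same 3-coord order as C):

  λ_1+ρ ↦ (10, 7, 4)
  λ_2+ρ ↦ (0, 9, 2)
  λ_3+ρ ↦ (8, 12, 2)
  λ_4+ρ ↦ (10, 7, 4)
  λ_5+ρ ↦ (1, 11, 2)
  λ_6+ρ ↦ (5, 13, 11)
  λ_7+ρ ↦ (8, 12, 2)
  λ_8+ρ ↦ (0, 9, 2)
  λ_9+ρ ↦ (10, 7, 4)
  λ_10+ρ ↦ (0, 13, 2)
  λ_11+ρ ↦ (1, 11, 2)
  λ_12+ρ ↦ (5, 13, 11)
  λ_13+ρ ↦ (10, 7, 4)
  λ_14+ρ ↦ (0, 9, 2)
  λ_15+ρ ↦ (8, 12, 2)
  λ_16+ρ ↦ (1, 11, 2)
  λ_17+ρ ↦ (1, 11, 2)
  λ_18+ρ ↦ (0, 13, 2)
  λ_19+ρ ↦ (8, 12, 2)

6 distinct reps among the 19 weights ⇒ 6 W_29-linkage classes:

[[1, 4, 9, 13], [2, 8, 14], [3, 7, 15, 19], [5, 11, 16, 17], [6, 12], [10, 18]]


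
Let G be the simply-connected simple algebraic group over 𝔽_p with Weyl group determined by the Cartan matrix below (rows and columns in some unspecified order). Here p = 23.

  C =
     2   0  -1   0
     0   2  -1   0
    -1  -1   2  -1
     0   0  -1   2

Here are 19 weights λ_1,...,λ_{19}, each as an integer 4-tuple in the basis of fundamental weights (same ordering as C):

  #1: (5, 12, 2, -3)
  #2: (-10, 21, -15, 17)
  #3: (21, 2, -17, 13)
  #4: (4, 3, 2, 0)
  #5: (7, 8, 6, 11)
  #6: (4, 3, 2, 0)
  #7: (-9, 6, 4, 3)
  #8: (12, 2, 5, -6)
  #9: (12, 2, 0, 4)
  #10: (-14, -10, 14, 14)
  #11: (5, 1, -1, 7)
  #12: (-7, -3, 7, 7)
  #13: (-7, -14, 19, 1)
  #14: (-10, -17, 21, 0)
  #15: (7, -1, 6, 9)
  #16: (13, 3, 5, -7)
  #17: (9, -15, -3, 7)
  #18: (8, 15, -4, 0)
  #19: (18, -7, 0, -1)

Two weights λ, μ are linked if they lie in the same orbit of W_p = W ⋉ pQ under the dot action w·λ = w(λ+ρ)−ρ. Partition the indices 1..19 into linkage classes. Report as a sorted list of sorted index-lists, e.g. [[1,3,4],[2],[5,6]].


Cartan matrix: type D_4 (|W|=192); un-permuting the 4 rows.

W_23-reps of the 19 weights in Ā_23 (same 4-coord order as C):

  [1] (6, 13, 1, 2)
  [2] (14, 1, 0, 5)
  [3] (6, 13, 1, 2)
  [4] (5, 4, 3, 1)
  [5] (5, 4, 3, 1)
  [6] (5, 4, 3, 1)
  [7] (5, 4, 3, 1)
  [8] (13, 3, 1, 5)
  [9] (13, 3, 1, 5)
  [10] (6, 2, 0, 8)
  [11] (6, 2, 0, 8)
  [12] (6, 2, 0, 8)
  [13] (6, 13, 1, 2)
  [14] (6, 13, 1, 2)
  [15] (6, 2, 0, 8)
  [16] (13, 3, 1, 5)
  [17] (6, 2, 0, 8)
  [18] (6, 13, 1, 2)
  [19] (14, 1, 0, 5)

Grouping the 19 weights by Ā_23-representative: 5 linkage classes.

[[1, 3, 13, 14, 18], [2, 19], [4, 5, 6, 7], [8, 9, 16], [10, 11, 12, 15, 17]]
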